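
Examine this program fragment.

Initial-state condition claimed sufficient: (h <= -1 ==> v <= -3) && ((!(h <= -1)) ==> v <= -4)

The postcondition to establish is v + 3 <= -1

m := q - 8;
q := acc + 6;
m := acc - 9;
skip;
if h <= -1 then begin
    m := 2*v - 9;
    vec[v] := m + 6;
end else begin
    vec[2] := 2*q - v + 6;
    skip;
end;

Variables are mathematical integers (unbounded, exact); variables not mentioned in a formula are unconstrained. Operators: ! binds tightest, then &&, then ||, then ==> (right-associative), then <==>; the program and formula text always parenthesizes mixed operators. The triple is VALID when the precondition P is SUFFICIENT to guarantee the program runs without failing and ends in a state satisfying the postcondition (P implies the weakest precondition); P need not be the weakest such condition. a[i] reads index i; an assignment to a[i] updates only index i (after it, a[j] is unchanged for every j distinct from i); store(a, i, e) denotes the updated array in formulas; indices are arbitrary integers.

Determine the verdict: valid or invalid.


Working backward. After the program, the postcondition v + 3 <= -1 must hold; in canonical form it is v <= -4.
Then branch requires v <= -4; else branch requires v <= -4.
Before the if: (h <= -1 ==> v <= -4) && ((!(h <= -1)) ==> v <= -4)
Before skip: (h <= -1 ==> v <= -4) && ((!(h <= -1)) ==> v <= -4)
Before m := acc - 9: (h <= -1 ==> v <= -4) && ((!(h <= -1)) ==> v <= -4)
Before q := acc + 6: (h <= -1 ==> v <= -4) && ((!(h <= -1)) ==> v <= -4)
Before m := q - 8: (h <= -1 ==> v <= -4) && ((!(h <= -1)) ==> v <= -4)
The weakest precondition is (h <= -1 ==> v <= -4) && ((!(h <= -1)) ==> v <= -4).
Check whether (h <= -1 ==> v <= -3) && ((!(h <= -1)) ==> v <= -4) implies it.
Countermodel: at the initial state h = -1, v = -3, the precondition holds but the weakest precondition fails.
Answer: invalid


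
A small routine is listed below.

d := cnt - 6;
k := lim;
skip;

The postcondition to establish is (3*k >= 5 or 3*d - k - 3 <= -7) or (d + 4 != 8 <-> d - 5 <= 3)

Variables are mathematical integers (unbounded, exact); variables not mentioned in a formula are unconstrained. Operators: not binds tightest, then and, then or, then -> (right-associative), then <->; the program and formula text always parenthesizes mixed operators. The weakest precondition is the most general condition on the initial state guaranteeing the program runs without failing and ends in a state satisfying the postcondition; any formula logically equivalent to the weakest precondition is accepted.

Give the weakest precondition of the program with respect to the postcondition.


Working backward. After the program, the postcondition (3*k >= 5 or 3*d - k - 3 <= -7) or (d + 4 != 8 <-> d - 5 <= 3) must hold; in canonical form it is 3*k >= 5 or 3*d <= k - 4 or (d != 4 <-> d <= 8).
Before skip: 3*k >= 5 or 3*d <= k - 4 or (d != 4 <-> d <= 8)
Before k := lim: 3*lim >= 5 or 3*d <= lim - 4 or (d != 4 <-> d <= 8)
Before d := cnt - 6: 3*lim >= 5 or 3*cnt <= lim + 14 or (cnt != 10 <-> cnt <= 14)
Answer: WP = 3*lim >= 5 or 3*cnt <= lim + 14 or (cnt != 10 <-> cnt <= 14)


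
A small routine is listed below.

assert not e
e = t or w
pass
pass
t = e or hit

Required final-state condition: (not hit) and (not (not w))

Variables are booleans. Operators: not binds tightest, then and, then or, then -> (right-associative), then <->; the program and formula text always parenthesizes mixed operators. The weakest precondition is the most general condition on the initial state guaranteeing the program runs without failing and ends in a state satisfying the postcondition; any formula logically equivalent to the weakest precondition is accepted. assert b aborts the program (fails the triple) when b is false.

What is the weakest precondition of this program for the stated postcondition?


Working backward. After the program, the postcondition (not hit) and (not (not w)) must hold; in canonical form it is (not hit) and w.
Before t := e or hit: (not hit) and w
Before skip: (not hit) and w
Before skip: (not hit) and w
Before e := t or w: (not hit) and w
Before assert not e: (not e) and (not hit) and w
Answer: WP = (not e) and (not hit) and w


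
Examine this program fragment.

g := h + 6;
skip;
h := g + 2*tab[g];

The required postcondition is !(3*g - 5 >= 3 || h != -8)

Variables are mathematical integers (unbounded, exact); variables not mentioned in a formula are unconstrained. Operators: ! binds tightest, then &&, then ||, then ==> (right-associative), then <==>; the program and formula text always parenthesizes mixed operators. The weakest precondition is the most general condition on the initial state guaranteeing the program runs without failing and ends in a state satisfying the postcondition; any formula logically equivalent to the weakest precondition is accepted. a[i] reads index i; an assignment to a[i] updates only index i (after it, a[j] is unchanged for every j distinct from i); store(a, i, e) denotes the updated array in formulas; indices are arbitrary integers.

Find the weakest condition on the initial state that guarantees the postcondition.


Working backward. After the program, the postcondition !(3*g - 5 >= 3 || h != -8) must hold; in canonical form it is !(3*g >= 8 || h != -8).
Before h := g + 2*tab[g]: !(3*g >= 8 || 2*tab[g] + g != -8)
Before skip: !(3*g >= 8 || 2*tab[g] + g != -8)
Before g := h + 6: !(3*h >= -10 || 2*tab[h + 6] + h != -14)
Answer: WP = !(3*h >= -10 || 2*tab[h + 6] + h != -14)


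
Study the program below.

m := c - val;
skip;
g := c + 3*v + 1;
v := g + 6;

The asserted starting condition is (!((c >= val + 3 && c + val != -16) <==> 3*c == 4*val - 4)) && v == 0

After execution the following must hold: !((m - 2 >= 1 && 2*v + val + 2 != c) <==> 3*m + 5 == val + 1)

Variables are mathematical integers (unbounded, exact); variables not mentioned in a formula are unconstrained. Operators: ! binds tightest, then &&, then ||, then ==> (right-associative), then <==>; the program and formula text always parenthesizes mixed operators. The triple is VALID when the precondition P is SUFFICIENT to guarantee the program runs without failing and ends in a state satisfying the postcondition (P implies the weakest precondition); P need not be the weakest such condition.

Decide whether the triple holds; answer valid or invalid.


Working backward. After the program, the postcondition !((m - 2 >= 1 && 2*v + val + 2 != c) <==> 3*m + 5 == val + 1) must hold; in canonical form it is !((m >= 3 && 2*v + val != c - 2) <==> 3*m == val - 4).
Before v := g + 6: !((m >= 3 && 2*g + val != c - 14) <==> 3*m == val - 4)
Before g := c + 3*v + 1: !((m >= 3 && c + 6*v + val != -16) <==> 3*m == val - 4)
Before skip: !((m >= 3 && c + 6*v + val != -16) <==> 3*m == val - 4)
Before m := c - val: !((c >= val + 3 && c + 6*v + val != -16) <==> 3*c == 4*val - 4)
The weakest precondition is !((c >= val + 3 && c + 6*v + val != -16) <==> 3*c == 4*val - 4).
Check whether (!((c >= val + 3 && c + val != -16) <==> 3*c == 4*val - 4)) && v == 0 implies it.
Every state satisfying the precondition satisfies the weakest precondition: the implication holds.
Answer: valid


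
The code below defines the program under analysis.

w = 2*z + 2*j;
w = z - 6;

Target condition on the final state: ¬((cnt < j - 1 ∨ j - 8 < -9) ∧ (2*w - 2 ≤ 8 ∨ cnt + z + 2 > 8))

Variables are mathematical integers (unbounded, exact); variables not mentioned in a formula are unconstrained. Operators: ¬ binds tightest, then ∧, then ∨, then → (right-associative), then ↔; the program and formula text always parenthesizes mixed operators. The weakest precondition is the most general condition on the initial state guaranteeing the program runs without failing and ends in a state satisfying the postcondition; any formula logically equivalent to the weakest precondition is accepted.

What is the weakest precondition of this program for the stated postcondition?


Working backward. After the program, the postcondition ¬((cnt < j - 1 ∨ j - 8 < -9) ∧ (2*w - 2 ≤ 8 ∨ cnt + z + 2 > 8)) must hold; in canonical form it is ¬((cnt < j - 1 ∨ j < -1) ∧ (2*w ≤ 10 ∨ cnt + z > 6)).
Before w := z - 6: ¬((cnt < j - 1 ∨ j < -1) ∧ (2*z ≤ 22 ∨ cnt + z > 6))
Before w := 2*z + 2*j: ¬((cnt < j - 1 ∨ j < -1) ∧ (2*z ≤ 22 ∨ cnt + z > 6))
Answer: WP = ¬((cnt < j - 1 ∨ j < -1) ∧ (2*z ≤ 22 ∨ cnt + z > 6))


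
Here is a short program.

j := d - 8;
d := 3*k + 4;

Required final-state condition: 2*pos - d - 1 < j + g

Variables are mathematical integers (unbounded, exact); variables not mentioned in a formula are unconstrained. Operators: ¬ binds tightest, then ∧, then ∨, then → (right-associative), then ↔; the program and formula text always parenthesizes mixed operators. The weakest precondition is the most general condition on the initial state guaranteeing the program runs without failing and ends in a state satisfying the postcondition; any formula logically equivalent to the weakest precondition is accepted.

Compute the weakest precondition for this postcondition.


Working backward. After the program, the postcondition 2*pos - d - 1 < j + g must hold; in canonical form it is 2*pos < d + g + j + 1.
Before d := 3*k + 4: 2*pos < g + j + 3*k + 5
Before j := d - 8: 2*pos < d + g + 3*k - 3
Answer: WP = 2*pos < d + g + 3*k - 3


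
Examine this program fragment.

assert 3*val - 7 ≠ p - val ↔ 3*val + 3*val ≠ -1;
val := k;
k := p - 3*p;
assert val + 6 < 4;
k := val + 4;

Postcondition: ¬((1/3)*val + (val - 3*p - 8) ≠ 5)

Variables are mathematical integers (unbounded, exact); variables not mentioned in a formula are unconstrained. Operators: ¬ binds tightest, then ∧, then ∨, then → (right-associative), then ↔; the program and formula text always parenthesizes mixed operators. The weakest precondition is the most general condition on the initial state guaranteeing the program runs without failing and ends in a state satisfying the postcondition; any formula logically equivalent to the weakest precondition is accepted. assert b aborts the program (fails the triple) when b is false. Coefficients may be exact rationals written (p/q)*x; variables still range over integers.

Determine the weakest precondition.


Working backward. After the program, the postcondition ¬((1/3)*val + (val - 3*p - 8) ≠ 5) must hold; in canonical form it is ¬((4/3)*val ≠ 3*p + 13).
Before k := val + 4: ¬((4/3)*val ≠ 3*p + 13)
Before assert val + 6 < 4: val < -2 ∧ (¬((4/3)*val ≠ 3*p + 13))
Before k := p - 3*p: val < -2 ∧ (¬((4/3)*val ≠ 3*p + 13))
Before val := k: k < -2 ∧ (¬((4/3)*k ≠ 3*p + 13))
Before assert 3*val - 7 ≠ p - val ↔ 3*val + 3*val ≠ -1: (4*val ≠ p + 7 ↔ 6*val ≠ -1) ∧ k < -2 ∧ (¬((4/3)*k ≠ 3*p + 13))
Answer: WP = (4*val ≠ p + 7 ↔ 6*val ≠ -1) ∧ k < -2 ∧ (¬((4/3)*k ≠ 3*p + 13))


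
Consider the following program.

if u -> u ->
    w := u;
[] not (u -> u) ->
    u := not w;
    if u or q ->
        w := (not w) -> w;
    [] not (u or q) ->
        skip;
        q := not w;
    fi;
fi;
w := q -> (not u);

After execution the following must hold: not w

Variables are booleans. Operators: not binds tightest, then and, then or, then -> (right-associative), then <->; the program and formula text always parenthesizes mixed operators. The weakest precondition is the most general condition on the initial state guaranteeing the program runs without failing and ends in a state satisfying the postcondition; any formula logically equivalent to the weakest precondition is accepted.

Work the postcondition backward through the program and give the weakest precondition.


Working backward. After the program, not w must hold.
Before w := q -> (not u): not (q -> (not u))
Then branch requires not (q -> (not u)); else branch requires (((not w) or q) -> (not (q -> w))) and ((not ((not w) or q)) -> (not ((not w) -> w))).
Before the if: not (q -> (not u))
Answer: WP = not (q -> (not u))


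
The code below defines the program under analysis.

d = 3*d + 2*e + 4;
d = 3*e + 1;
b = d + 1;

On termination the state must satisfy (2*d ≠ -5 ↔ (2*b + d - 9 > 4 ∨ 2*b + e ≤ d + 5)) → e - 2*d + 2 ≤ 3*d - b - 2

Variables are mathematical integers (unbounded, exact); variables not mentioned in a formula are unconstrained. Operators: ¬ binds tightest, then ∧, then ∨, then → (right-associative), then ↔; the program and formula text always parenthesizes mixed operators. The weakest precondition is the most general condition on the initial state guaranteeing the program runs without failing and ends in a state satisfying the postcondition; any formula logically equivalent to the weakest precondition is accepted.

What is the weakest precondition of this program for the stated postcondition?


Working backward. After the program, the postcondition (2*d ≠ -5 ↔ (2*b + d - 9 > 4 ∨ 2*b + e ≤ d + 5)) → e - 2*d + 2 ≤ 3*d - b - 2 must hold; in canonical form it is (2*d ≠ -5 ↔ (2*b + d > 13 ∨ 2*b + e ≤ d + 5)) → b + e ≤ 5*d - 4.
Before b := d + 1: (2*d ≠ -5 ↔ (3*d > 11 ∨ d + e ≤ 3)) → e ≤ 4*d - 5
Before d := 3*e + 1: (6*e ≠ -7 ↔ (9*e > 8 ∨ 4*e ≤ 2)) → 11*e ≥ 1
Before d := 3*d + 2*e + 4: (6*e ≠ -7 ↔ (9*e > 8 ∨ 4*e ≤ 2)) → 11*e ≥ 1
Answer: WP = (6*e ≠ -7 ↔ (9*e > 8 ∨ 4*e ≤ 2)) → 11*e ≥ 1


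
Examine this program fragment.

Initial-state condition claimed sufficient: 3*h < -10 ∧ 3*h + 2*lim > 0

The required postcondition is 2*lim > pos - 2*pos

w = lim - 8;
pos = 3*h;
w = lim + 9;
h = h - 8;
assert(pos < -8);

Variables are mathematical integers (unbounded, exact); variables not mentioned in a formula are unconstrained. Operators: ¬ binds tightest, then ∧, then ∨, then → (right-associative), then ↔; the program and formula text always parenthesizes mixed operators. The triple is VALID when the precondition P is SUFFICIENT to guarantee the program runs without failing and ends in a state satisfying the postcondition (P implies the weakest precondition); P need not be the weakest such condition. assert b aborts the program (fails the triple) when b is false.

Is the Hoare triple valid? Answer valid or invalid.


Working backward. After the program, the postcondition 2*lim > pos - 2*pos must hold; in canonical form it is 2*lim + pos > 0.
Before assert pos < -8: pos < -8 ∧ 2*lim + pos > 0
Before h := h - 8: pos < -8 ∧ 2*lim + pos > 0
Before w := lim + 9: pos < -8 ∧ 2*lim + pos > 0
Before pos := 3*h: 3*h < -8 ∧ 3*h + 2*lim > 0
Before w := lim - 8: 3*h < -8 ∧ 3*h + 2*lim > 0
The weakest precondition is 3*h < -8 ∧ 3*h + 2*lim > 0.
Check whether 3*h < -10 ∧ 3*h + 2*lim > 0 implies it.
Every state satisfying the precondition satisfies the weakest precondition: the implication holds.
Answer: valid


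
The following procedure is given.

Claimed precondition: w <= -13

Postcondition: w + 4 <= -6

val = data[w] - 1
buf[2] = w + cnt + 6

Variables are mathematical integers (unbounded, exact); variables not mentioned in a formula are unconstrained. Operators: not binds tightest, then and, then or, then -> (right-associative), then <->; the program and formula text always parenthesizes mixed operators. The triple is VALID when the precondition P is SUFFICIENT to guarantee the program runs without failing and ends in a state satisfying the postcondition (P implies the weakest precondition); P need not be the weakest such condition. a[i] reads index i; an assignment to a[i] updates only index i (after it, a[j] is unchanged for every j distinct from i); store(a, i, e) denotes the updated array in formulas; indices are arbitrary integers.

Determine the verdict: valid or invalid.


Working backward. After the program, the postcondition w + 4 <= -6 must hold; in canonical form it is w <= -10.
Before buf[2] := w + cnt + 6: w <= -10
Before val := data[w] - 1: w <= -10
The weakest precondition is w <= -10.
Check whether w <= -13 implies it.
Every state satisfying the precondition satisfies the weakest precondition: the implication holds.
Answer: valid


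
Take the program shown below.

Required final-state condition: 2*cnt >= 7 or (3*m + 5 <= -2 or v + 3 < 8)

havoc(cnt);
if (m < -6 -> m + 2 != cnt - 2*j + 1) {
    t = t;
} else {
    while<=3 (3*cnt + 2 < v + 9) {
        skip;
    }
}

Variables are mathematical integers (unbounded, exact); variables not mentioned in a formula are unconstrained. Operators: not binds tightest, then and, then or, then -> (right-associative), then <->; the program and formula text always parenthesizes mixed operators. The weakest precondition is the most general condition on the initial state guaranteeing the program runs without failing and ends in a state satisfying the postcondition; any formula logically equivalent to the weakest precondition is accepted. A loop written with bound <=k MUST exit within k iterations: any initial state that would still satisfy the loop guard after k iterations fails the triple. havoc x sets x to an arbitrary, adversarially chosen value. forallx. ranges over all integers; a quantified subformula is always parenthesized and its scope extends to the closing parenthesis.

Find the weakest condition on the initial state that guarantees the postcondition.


Working backward. After the program, the postcondition 2*cnt >= 7 or (3*m + 5 <= -2 or v + 3 < 8) must hold; in canonical form it is 2*cnt >= 7 or 3*m <= -7 or v < 5.
Then branch requires 2*cnt >= 7 or 3*m <= -7 or v < 5; else branch requires (3*cnt < v + 7 -> ((3*cnt < v + 7 -> ((3*cnt < v + 7 -> ((not (3*cnt < v + 7)) and (2*cnt >= 7 or 3*m <= -7 or v < 5))) and ((not (3*cnt < v + 7)) -> (2*cnt >= 7 or 3*m <= -7 or v < 5)))) and ((not (3*cnt < v + 7)) -> (2*cnt >= 7 or 3*m <= -7 or v < 5)))) and ((not (3*cnt < v + 7)) -> (2*cnt >= 7 or 3*m <= -7 or v < 5)).
Before the if: ((m < -6 -> 2*j + m != cnt - 1) -> (2*cnt >= 7 or 3*m <= -7 or v < 5)) and ((not (m < -6 -> 2*j + m != cnt - 1)) -> ((3*cnt < v + 7 -> ((3*cnt < v + 7 -> ((3*cnt < v + 7 -> ((not (3*cnt < v + 7)) and (2*cnt >= 7 or 3*m <= -7 or v < 5))) and ((not (3*cnt < v + 7)) -> (2*cnt >= 7 or 3*m <= -7 or v < 5)))) and ((not (3*cnt < v + 7)) -> (2*cnt >= 7 or 3*m <= -7 or v < 5)))) and ((not (3*cnt < v + 7)) -> (2*cnt >= 7 or 3*m <= -7 or v < 5))))
Before havoc cnt: forall cnt_1. (((m < -6 -> 2*j + m != cnt_1 - 1) -> (2*cnt_1 >= 7 or 3*m <= -7 or v < 5)) and ((not (m < -6 -> 2*j + m != cnt_1 - 1)) -> ((3*cnt_1 < v + 7 -> ((3*cnt_1 < v + 7 -> ((3*cnt_1 < v + 7 -> ((not (3*cnt_1 < v + 7)) and (2*cnt_1 >= 7 or 3*m <= -7 or v < 5))) and ((not (3*cnt_1 < v + 7)) -> (2*cnt_1 >= 7 or 3*m <= -7 or v < 5)))) and ((not (3*cnt_1 < v + 7)) -> (2*cnt_1 >= 7 or 3*m <= -7 or v < 5)))) and ((not (3*cnt_1 < v + 7)) -> (2*cnt_1 >= 7 or 3*m <= -7 or v < 5)))))
Answer: WP = forall cnt_1. (((m < -6 -> 2*j + m != cnt_1 - 1) -> (2*cnt_1 >= 7 or 3*m <= -7 or v < 5)) and ((not (m < -6 -> 2*j + m != cnt_1 - 1)) -> ((3*cnt_1 < v + 7 -> ((3*cnt_1 < v + 7 -> ((3*cnt_1 < v + 7 -> ((not (3*cnt_1 < v + 7)) and (2*cnt_1 >= 7 or 3*m <= -7 or v < 5))) and ((not (3*cnt_1 < v + 7)) -> (2*cnt_1 >= 7 or 3*m <= -7 or v < 5)))) and ((not (3*cnt_1 < v + 7)) -> (2*cnt_1 >= 7 or 3*m <= -7 or v < 5)))) and ((not (3*cnt_1 < v + 7)) -> (2*cnt_1 >= 7 or 3*m <= -7 or v < 5)))))


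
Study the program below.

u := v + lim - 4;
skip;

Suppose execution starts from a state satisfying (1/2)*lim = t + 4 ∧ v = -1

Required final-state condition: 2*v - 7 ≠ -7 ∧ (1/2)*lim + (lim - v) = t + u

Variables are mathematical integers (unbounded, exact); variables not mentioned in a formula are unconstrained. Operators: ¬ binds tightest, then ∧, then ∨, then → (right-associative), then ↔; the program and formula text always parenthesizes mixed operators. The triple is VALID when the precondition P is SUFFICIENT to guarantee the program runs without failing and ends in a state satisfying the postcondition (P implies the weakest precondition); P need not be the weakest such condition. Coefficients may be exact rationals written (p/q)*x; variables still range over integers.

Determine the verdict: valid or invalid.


Working backward. After the program, the postcondition 2*v - 7 ≠ -7 ∧ (1/2)*lim + (lim - v) = t + u must hold; in canonical form it is 2*v ≠ 0 ∧ (3/2)*lim = t + u + v.
Before skip: 2*v ≠ 0 ∧ (3/2)*lim = t + u + v
Before u := v + lim - 4: 2*v ≠ 0 ∧ (1/2)*lim = t + 2*v - 4
The weakest precondition is 2*v ≠ 0 ∧ (1/2)*lim = t + 2*v - 4.
Check whether (1/2)*lim = t + 4 ∧ v = -1 implies it.
Countermodel: at the initial state lim = 8, t = 0, v = -1, the precondition holds but the weakest precondition fails.
Answer: invalid


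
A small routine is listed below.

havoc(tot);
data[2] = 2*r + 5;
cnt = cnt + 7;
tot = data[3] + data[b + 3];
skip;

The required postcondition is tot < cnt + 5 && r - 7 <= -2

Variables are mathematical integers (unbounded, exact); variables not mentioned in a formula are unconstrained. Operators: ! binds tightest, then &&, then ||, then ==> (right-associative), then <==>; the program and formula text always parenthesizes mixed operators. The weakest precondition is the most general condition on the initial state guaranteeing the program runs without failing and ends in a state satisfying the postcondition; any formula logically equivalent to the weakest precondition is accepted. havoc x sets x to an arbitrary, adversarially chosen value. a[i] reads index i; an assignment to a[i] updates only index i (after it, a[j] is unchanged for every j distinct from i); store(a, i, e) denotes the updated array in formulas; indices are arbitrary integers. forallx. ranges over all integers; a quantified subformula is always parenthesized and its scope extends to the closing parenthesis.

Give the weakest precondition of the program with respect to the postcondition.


Working backward. After the program, the postcondition tot < cnt + 5 && r - 7 <= -2 must hold; in canonical form it is tot < cnt + 5 && r <= 5.
Before skip: tot < cnt + 5 && r <= 5
Before tot := data[3] + data[b + 3]: data[b + 3] + data[3] < cnt + 5 && r <= 5
Before cnt := cnt + 7: data[b + 3] + data[3] < cnt + 12 && r <= 5
Before data[2] := 2*r + 5: data[3] + store(data, 2, 2*r + 5)[b + 3] < cnt + 12 && r <= 5
Before havoc tot: data[3] + store(data, 2, 2*r + 5)[b + 3] < cnt + 12 && r <= 5
Answer: WP = data[3] + store(data, 2, 2*r + 5)[b + 3] < cnt + 12 && r <= 5


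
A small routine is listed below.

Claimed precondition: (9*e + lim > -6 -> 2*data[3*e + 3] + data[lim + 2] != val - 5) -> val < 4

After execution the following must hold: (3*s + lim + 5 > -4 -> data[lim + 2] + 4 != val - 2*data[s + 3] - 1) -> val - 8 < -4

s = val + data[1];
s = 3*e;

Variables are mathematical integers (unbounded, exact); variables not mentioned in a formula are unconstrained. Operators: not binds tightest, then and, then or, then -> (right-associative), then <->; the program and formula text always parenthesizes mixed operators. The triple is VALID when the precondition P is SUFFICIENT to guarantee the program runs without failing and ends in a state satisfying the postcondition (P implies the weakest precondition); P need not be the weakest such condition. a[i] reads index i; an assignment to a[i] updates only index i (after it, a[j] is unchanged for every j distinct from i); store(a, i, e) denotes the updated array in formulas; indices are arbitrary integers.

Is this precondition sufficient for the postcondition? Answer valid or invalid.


Working backward. After the program, the postcondition (3*s + lim + 5 > -4 -> data[lim + 2] + 4 != val - 2*data[s + 3] - 1) -> val - 8 < -4 must hold; in canonical form it is (lim + 3*s > -9 -> data[lim + 2] + 2*data[s + 3] != val - 5) -> val < 4.
Before s := 3*e: (9*e + lim > -9 -> 2*data[3*e + 3] + data[lim + 2] != val - 5) -> val < 4
Before s := val + data[1]: (9*e + lim > -9 -> 2*data[3*e + 3] + data[lim + 2] != val - 5) -> val < 4
The weakest precondition is (9*e + lim > -9 -> 2*data[3*e + 3] + data[lim + 2] != val - 5) -> val < 4.
Check whether (9*e + lim > -6 -> 2*data[3*e + 3] + data[lim + 2] != val - 5) -> val < 4 implies it.
Every state satisfying the precondition satisfies the weakest precondition: the implication holds.
Answer: valid


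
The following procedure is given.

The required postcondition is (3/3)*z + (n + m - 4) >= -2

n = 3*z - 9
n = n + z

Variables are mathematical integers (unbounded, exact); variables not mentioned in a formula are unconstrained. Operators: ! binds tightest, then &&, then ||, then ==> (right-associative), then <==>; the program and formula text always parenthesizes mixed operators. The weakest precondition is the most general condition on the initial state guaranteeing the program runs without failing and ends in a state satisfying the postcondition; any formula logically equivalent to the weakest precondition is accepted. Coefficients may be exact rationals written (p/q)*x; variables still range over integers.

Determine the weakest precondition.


Working backward. After the program, the postcondition (3/3)*z + (n + m - 4) >= -2 must hold; in canonical form it is m + n + z >= 2.
Before n := n + z: m + n + 2*z >= 2
Before n := 3*z - 9: m + 5*z >= 11
Answer: WP = m + 5*z >= 11


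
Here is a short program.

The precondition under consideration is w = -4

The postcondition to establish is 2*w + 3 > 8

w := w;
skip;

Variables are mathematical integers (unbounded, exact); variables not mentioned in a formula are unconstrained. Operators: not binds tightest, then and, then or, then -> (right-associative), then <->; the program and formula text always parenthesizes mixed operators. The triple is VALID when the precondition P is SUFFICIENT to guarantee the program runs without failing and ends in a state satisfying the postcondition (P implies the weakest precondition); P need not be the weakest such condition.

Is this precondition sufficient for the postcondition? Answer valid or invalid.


Working backward. After the program, the postcondition 2*w + 3 > 8 must hold; in canonical form it is 2*w > 5.
Before skip: 2*w > 5
Before w := w: 2*w > 5
The weakest precondition is 2*w > 5.
Check whether w = -4 implies it.
Countermodel: at the initial state w = -4, the precondition holds but the weakest precondition fails.
Answer: invalid


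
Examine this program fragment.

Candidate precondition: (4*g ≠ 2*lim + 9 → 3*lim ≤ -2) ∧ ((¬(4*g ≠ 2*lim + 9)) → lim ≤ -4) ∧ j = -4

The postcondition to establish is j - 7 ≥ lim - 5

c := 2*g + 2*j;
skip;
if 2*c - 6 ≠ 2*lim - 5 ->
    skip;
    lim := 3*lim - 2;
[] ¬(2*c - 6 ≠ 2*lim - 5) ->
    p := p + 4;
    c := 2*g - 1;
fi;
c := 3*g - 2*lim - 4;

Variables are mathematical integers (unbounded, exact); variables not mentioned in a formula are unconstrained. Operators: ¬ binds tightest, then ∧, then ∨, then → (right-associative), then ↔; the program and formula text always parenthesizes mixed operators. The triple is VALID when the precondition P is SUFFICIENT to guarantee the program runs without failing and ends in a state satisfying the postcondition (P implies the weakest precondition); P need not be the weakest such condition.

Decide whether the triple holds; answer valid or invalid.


Working backward. After the program, the postcondition j - 7 ≥ lim - 5 must hold; in canonical form it is j ≥ lim + 2.
Before c := 3*g - 2*lim - 4: j ≥ lim + 2
Then branch requires j ≥ 3*lim; else branch requires j ≥ lim + 2.
Before the if: (2*c ≠ 2*lim + 1 → j ≥ 3*lim) ∧ ((¬(2*c ≠ 2*lim + 1)) → j ≥ lim + 2)
Before skip: (2*c ≠ 2*lim + 1 → j ≥ 3*lim) ∧ ((¬(2*c ≠ 2*lim + 1)) → j ≥ lim + 2)
Before c := 2*g + 2*j: (4*g + 4*j ≠ 2*lim + 1 → j ≥ 3*lim) ∧ ((¬(4*g + 4*j ≠ 2*lim + 1)) → j ≥ lim + 2)
The weakest precondition is (4*g + 4*j ≠ 2*lim + 1 → j ≥ 3*lim) ∧ ((¬(4*g + 4*j ≠ 2*lim + 1)) → j ≥ lim + 2).
Check whether (4*g ≠ 2*lim + 9 → 3*lim ≤ -2) ∧ ((¬(4*g ≠ 2*lim + 9)) → lim ≤ -4) ∧ j = -4 implies it.
Countermodel: at the initial state g = 0, j = -4, lim = -1, the precondition holds but the weakest precondition fails.
Answer: invalid


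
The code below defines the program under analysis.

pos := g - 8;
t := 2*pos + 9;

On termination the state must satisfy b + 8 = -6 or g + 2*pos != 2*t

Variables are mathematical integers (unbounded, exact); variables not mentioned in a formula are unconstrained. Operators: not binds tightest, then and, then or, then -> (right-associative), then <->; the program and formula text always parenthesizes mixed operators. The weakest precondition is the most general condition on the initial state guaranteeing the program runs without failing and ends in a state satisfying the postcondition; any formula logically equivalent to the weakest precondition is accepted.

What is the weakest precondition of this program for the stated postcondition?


Working backward. After the program, the postcondition b + 8 = -6 or g + 2*pos != 2*t must hold; in canonical form it is b = -14 or g + 2*pos != 2*t.
Before t := 2*pos + 9: b = -14 or g != 2*pos + 18
Before pos := g - 8: b = -14 or g != -2
Answer: WP = b = -14 or g != -2


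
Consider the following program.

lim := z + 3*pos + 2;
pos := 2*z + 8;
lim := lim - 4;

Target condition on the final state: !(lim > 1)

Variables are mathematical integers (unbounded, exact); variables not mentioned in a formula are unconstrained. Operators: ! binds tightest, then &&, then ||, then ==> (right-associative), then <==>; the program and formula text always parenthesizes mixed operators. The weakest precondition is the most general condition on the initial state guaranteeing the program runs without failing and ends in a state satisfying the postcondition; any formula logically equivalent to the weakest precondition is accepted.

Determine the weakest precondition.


Working backward. After the program, !(lim > 1) must hold.
Before lim := lim - 4: !(lim > 5)
Before pos := 2*z + 8: !(lim > 5)
Before lim := z + 3*pos + 2: !(3*pos + z > 3)
Answer: WP = !(3*pos + z > 3)


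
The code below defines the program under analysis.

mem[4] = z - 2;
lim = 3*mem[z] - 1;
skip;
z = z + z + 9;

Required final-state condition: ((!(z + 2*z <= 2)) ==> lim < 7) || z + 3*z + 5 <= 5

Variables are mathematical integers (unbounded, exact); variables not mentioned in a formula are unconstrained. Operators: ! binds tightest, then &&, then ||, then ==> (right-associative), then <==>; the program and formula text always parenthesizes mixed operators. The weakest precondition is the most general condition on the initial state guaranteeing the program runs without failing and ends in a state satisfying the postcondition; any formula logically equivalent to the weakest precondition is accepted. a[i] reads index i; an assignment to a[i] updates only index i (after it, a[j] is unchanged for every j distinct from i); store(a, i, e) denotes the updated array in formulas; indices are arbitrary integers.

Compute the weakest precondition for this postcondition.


Working backward. After the program, the postcondition ((!(z + 2*z <= 2)) ==> lim < 7) || z + 3*z + 5 <= 5 must hold; in canonical form it is ((!(3*z <= 2)) ==> lim < 7) || 4*z <= 0.
Before z := z + z + 9: ((!(6*z <= -25)) ==> lim < 7) || 8*z <= -36
Before skip: ((!(6*z <= -25)) ==> lim < 7) || 8*z <= -36
Before lim := 3*mem[z] - 1: ((!(6*z <= -25)) ==> 3*mem[z] < 8) || 8*z <= -36
Before mem[4] := z - 2: ((!(6*z <= -25)) ==> 3*store(mem, 4, z - 2)[z] < 8) || 8*z <= -36
Answer: WP = ((!(6*z <= -25)) ==> 3*store(mem, 4, z - 2)[z] < 8) || 8*z <= -36


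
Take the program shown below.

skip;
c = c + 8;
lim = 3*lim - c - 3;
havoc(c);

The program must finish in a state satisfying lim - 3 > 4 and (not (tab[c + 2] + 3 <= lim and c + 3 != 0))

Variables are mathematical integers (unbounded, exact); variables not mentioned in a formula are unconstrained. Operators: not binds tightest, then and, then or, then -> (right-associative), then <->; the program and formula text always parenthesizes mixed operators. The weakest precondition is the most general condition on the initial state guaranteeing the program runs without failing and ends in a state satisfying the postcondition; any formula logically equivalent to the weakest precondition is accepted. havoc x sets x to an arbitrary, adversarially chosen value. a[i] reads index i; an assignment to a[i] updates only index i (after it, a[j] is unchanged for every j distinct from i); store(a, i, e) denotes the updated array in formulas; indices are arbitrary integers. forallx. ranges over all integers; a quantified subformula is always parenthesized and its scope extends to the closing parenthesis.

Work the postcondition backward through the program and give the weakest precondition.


Working backward. After the program, the postcondition lim - 3 > 4 and (not (tab[c + 2] + 3 <= lim and c + 3 != 0)) must hold; in canonical form it is lim > 7 and (not (tab[c + 2] <= lim - 3 and c != -3)).
Before havoc c: forall c_1. (lim > 7 and (not (tab[c_1 + 2] <= lim - 3 and c_1 != -3)))
Before lim := 3*lim - c - 3: forall c_1. (3*lim > c + 10 and (not (tab[c_1 + 2] + c <= 3*lim - 6 and c_1 != -3)))
Before c := c + 8: forall c_1. (3*lim > c + 18 and (not (tab[c_1 + 2] + c <= 3*lim - 14 and c_1 != -3)))
Before skip: forall c_1. (3*lim > c + 18 and (not (tab[c_1 + 2] + c <= 3*lim - 14 and c_1 != -3)))
Answer: WP = forall c_1. (3*lim > c + 18 and (not (tab[c_1 + 2] + c <= 3*lim - 14 and c_1 != -3)))


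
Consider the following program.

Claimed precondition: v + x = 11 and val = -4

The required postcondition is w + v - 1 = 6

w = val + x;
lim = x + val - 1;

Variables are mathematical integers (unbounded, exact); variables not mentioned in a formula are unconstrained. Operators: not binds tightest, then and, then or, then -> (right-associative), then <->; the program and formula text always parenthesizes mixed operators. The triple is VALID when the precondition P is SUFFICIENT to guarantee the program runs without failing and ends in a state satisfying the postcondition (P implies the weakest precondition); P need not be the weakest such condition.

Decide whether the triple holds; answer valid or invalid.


Working backward. After the program, the postcondition w + v - 1 = 6 must hold; in canonical form it is v + w = 7.
Before lim := x + val - 1: v + w = 7
Before w := val + x: v + val + x = 7
The weakest precondition is v + val + x = 7.
Check whether v + x = 11 and val = -4 implies it.
Every state satisfying the precondition satisfies the weakest precondition: the implication holds.
Answer: valid


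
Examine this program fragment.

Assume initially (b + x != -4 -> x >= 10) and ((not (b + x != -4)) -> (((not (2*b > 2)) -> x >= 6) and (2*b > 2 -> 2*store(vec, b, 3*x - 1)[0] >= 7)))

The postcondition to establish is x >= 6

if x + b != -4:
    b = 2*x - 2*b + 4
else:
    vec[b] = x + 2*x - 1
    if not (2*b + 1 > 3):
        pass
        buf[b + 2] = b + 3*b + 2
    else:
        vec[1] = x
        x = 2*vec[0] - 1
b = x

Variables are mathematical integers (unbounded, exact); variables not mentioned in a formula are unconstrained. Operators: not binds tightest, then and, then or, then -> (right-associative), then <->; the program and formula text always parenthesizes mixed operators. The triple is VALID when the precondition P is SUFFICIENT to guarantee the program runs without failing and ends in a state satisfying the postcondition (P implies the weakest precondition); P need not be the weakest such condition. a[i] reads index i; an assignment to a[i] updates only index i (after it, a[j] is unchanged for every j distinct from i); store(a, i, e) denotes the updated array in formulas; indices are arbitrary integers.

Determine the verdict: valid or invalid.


Working backward. After the program, x >= 6 must hold.
Before b := x: x >= 6
Then branch requires x >= 6; else branch requires ((not (2*b > 2)) -> x >= 6) and (2*b > 2 -> 2*store(vec, b, 3*x - 1)[0] >= 7).
Before the if: (b + x != -4 -> x >= 6) and ((not (b + x != -4)) -> (((not (2*b > 2)) -> x >= 6) and (2*b > 2 -> 2*store(vec, b, 3*x - 1)[0] >= 7)))
The weakest precondition is (b + x != -4 -> x >= 6) and ((not (b + x != -4)) -> (((not (2*b > 2)) -> x >= 6) and (2*b > 2 -> 2*store(vec, b, 3*x - 1)[0] >= 7))).
Check whether (b + x != -4 -> x >= 10) and ((not (b + x != -4)) -> (((not (2*b > 2)) -> x >= 6) and (2*b > 2 -> 2*store(vec, b, 3*x - 1)[0] >= 7))) implies it.
Every state satisfying the precondition satisfies the weakest precondition: the implication holds.
Answer: valid


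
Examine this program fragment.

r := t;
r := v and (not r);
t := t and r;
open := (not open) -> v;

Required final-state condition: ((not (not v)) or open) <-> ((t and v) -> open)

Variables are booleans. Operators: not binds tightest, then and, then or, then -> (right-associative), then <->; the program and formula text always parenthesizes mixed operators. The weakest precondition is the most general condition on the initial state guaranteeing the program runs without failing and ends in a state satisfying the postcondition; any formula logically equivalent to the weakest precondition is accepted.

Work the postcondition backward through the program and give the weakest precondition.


Working backward. After the program, the postcondition ((not (not v)) or open) <-> ((t and v) -> open) must hold; in canonical form it is (v or open) <-> ((t and v) -> open).
Before open := (not open) -> v: (v or ((not open) -> v)) <-> ((t and v) -> ((not open) -> v))
Before t := t and r: (v or ((not open) -> v)) <-> ((t and r and v) -> ((not open) -> v))
Before r := v and (not r): (v or ((not open) -> v)) <-> ((t and v and (not r)) -> ((not open) -> v))
Before r := t: v or ((not open) -> v)
Answer: WP = v or ((not open) -> v)


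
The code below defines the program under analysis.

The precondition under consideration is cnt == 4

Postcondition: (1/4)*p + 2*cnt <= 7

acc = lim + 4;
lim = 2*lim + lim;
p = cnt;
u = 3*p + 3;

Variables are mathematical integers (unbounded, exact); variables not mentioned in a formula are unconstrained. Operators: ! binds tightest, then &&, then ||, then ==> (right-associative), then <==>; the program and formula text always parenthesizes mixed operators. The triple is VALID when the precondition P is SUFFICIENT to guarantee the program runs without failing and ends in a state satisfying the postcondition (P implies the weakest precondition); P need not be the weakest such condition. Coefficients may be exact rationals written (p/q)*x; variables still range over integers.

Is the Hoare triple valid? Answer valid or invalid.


Working backward. After the program, the postcondition (1/4)*p + 2*cnt <= 7 must hold; in canonical form it is 2*cnt + (1/4)*p <= 7.
Before u := 3*p + 3: 2*cnt + (1/4)*p <= 7
Before p := cnt: (9/4)*cnt <= 7
Before lim := 2*lim + lim: (9/4)*cnt <= 7
Before acc := lim + 4: (9/4)*cnt <= 7
The weakest precondition is (9/4)*cnt <= 7.
Check whether cnt == 4 implies it.
Countermodel: at the initial state cnt = 4, the precondition holds but the weakest precondition fails.
Answer: invalid


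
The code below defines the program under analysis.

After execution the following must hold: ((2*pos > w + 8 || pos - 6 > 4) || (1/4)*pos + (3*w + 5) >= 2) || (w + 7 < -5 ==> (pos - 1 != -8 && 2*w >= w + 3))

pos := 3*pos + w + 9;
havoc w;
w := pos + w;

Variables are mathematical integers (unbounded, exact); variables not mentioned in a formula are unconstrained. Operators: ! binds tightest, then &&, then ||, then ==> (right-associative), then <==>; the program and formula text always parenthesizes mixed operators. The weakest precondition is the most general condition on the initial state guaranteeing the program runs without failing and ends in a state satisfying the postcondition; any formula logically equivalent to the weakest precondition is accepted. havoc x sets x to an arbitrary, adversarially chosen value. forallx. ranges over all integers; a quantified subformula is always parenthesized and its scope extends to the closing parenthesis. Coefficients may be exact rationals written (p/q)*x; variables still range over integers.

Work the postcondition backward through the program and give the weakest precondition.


Working backward. After the program, the postcondition ((2*pos > w + 8 || pos - 6 > 4) || (1/4)*pos + (3*w + 5) >= 2) || (w + 7 < -5 ==> (pos - 1 != -8 && 2*w >= w + 3)) must hold; in canonical form it is 2*pos > w + 8 || pos > 10 || (1/4)*pos + 3*w >= -3 || (w < -12 ==> (pos != -7 && w >= 3)).
Before w := pos + w: pos > w + 8 || pos > 10 || (13/4)*pos + 3*w >= -3 || (pos + w < -12 ==> (pos != -7 && pos + w >= 3))
Before havoc w: forall w_1. (pos > w_1 + 8 || pos > 10 || (13/4)*pos + 3*w_1 >= -3 || (pos + w_1 < -12 ==> (pos != -7 && pos + w_1 >= 3)))
Before pos := 3*pos + w + 9: forall w_1. (3*pos + w > w_1 - 1 || 3*pos + w > 1 || (39/4)*pos + (13/4)*w + 3*w_1 >= -129/4 || (3*pos + w + w_1 < -21 ==> (3*pos + w != -16 && 3*pos + w + w_1 >= -6)))
Answer: WP = forall w_1. (3*pos + w > w_1 - 1 || 3*pos + w > 1 || (39/4)*pos + (13/4)*w + 3*w_1 >= -129/4 || (3*pos + w + w_1 < -21 ==> (3*pos + w != -16 && 3*pos + w + w_1 >= -6)))
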